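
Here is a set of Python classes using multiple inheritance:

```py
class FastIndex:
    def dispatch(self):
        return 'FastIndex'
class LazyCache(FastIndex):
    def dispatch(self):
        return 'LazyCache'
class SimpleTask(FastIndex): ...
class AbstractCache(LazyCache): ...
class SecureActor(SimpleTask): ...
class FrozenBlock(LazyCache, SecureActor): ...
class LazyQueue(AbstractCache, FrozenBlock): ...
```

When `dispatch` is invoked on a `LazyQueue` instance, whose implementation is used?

L[LazyQueue] = LazyQueue + merge(L[AbstractCache], L[FrozenBlock], [AbstractCache FrozenBlock])
  take AbstractCache:  [AbstractCache LazyCache FastIndex object] + [FrozenBlock LazyCache SecureActor SimpleTask FastIndex object] + [AbstractCache FrozenBlock]
  take FrozenBlock:  [LazyCache FastIndex object] + [FrozenBlock LazyCache SecureActor SimpleTask FastIndex object] + [FrozenBlock]
  take LazyCache:  [LazyCache FastIndex object] + [LazyCache SecureActor SimpleTask FastIndex object]
  take SecureActor:  [FastIndex object] + [SecureActor SimpleTask FastIndex object]
  take SimpleTask:  [FastIndex object] + [SimpleTask FastIndex object]
  take FastIndex:  [FastIndex object] + [FastIndex object]
  take object:  [object] + [object]
MRO: LazyQueue AbstractCache FrozenBlock LazyCache SecureActor SimpleTask FastIndex object
dispatch is defined in: FastIndex, LazyCache. First along the MRO is LazyCache.

LazyCache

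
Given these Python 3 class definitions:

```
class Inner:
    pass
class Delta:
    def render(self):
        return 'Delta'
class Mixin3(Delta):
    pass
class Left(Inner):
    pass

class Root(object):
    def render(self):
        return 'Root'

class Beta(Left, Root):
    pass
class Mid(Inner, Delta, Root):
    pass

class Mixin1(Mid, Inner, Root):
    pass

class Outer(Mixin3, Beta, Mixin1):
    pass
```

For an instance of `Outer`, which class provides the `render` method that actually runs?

Delta

L[Outer] = Outer + merge(L[Mixin3], L[Beta], L[Mixin1], [Mixin3 Beta Mixin1])
  take Mixin3:  [Mixin3 Delta object] + [Beta Left Inner Root object] + [Mixin1 Mid Inner Delta Root object] + [Mixin3 Beta Mixin1]
  take Beta:  [Delta object] + [Beta Left Inner Root object] + [Mixin1 Mid Inner Delta Root object] + [Beta Mixin1]
  take Left:  [Delta object] + [Left Inner Root object] + [Mixin1 Mid Inner Delta Root object] + [Mixin1]
  take Mixin1:  [Delta object] + [Inner Root object] + [Mixin1 Mid Inner Delta Root object] + [Mixin1]
  take Mid:  [Delta object] + [Inner Root object] + [Mid Inner Delta Root object]
  take Inner:  [Delta object] + [Inner Root object] + [Inner Delta Root object]
  take Delta:  [Delta object] + [Root object] + [Delta Root object]
  take Root:  [object] + [Root object] + [Root object]
  take object:  [object] + [object] + [object]
MRO: Outer Mixin3 Beta Left Mixin1 Mid Inner Delta Root object
render is defined in: Delta, Root. First along the MRO is Delta.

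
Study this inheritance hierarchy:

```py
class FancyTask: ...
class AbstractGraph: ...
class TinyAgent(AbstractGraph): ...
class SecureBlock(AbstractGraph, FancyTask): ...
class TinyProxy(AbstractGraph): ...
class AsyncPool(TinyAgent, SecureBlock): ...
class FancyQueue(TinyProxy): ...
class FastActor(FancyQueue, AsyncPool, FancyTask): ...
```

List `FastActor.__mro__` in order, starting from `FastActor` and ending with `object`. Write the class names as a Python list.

L[FastActor] = FastActor + merge(L[FancyQueue], L[AsyncPool], L[FancyTask], [FancyQueue AsyncPool FancyTask])
  take FancyQueue:  [FancyQueue TinyProxy AbstractGraph object] + [AsyncPool TinyAgent SecureBlock AbstractGraph FancyTask object] + [FancyTask object] + [FancyQueue AsyncPool FancyTask]
  take TinyProxy:  [TinyProxy AbstractGraph object] + [AsyncPool TinyAgent SecureBlock AbstractGraph FancyTask object] + [FancyTask object] + [AsyncPool FancyTask]
  take AsyncPool:  [AbstractGraph object] + [AsyncPool TinyAgent SecureBlock AbstractGraph FancyTask object] + [FancyTask object] + [AsyncPool FancyTask]
  take TinyAgent:  [AbstractGraph object] + [TinyAgent SecureBlock AbstractGraph FancyTask object] + [FancyTask object] + [FancyTask]
  take SecureBlock:  [AbstractGraph object] + [SecureBlock AbstractGraph FancyTask object] + [FancyTask object] + [FancyTask]
  take AbstractGraph:  [AbstractGraph object] + [AbstractGraph FancyTask object] + [FancyTask object] + [FancyTask]
  take FancyTask:  [object] + [FancyTask object] + [FancyTask object] + [FancyTask]
  take object:  [object] + [object] + [object]

[FastActor, FancyQueue, TinyProxy, AsyncPool, TinyAgent, SecureBlock, AbstractGraph, FancyTask, object]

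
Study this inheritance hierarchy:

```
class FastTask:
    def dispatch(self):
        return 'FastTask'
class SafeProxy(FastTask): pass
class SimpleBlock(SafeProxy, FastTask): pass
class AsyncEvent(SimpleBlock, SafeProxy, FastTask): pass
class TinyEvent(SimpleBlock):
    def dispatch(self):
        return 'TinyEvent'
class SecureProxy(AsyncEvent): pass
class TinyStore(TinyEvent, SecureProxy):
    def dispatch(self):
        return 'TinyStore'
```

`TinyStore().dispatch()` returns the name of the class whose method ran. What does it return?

TinyStore

L[TinyStore] = TinyStore + merge(L[TinyEvent], L[SecureProxy], [TinyEvent SecureProxy])
  take TinyEvent:  [TinyEvent SimpleBlock SafeProxy FastTask object] + [SecureProxy AsyncEvent SimpleBlock SafeProxy FastTask object] + [TinyEvent SecureProxy]
  take SecureProxy:  [SimpleBlock SafeProxy FastTask object] + [SecureProxy AsyncEvent SimpleBlock SafeProxy FastTask object] + [SecureProxy]
  take AsyncEvent:  [SimpleBlock SafeProxy FastTask object] + [AsyncEvent SimpleBlock SafeProxy FastTask object]
  take SimpleBlock:  [SimpleBlock SafeProxy FastTask object] + [SimpleBlock SafeProxy FastTask object]
  take SafeProxy:  [SafeProxy FastTask object] + [SafeProxy FastTask object]
  take FastTask:  [FastTask object] + [FastTask object]
  take object:  [object] + [object]
MRO: TinyStore TinyEvent SecureProxy AsyncEvent SimpleBlock SafeProxy FastTask object
dispatch is defined in: FastTask, TinyEvent, TinyStore. First along the MRO is TinyStore.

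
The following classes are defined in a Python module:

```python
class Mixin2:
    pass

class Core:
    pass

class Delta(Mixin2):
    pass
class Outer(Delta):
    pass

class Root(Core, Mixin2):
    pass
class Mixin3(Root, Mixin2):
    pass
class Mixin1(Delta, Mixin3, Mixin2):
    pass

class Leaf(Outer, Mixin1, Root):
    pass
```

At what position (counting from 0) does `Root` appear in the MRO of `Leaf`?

L[Leaf] = Leaf + merge(L[Outer], L[Mixin1], L[Root], [Outer Mixin1 Root])
  take Outer:  [Outer Delta Mixin2 object] + [Mixin1 Delta Mixin3 Root Core Mixin2 object] + [Root Core Mixin2 object] + [Outer Mixin1 Root]
  take Mixin1:  [Delta Mixin2 object] + [Mixin1 Delta Mixin3 Root Core Mixin2 object] + [Root Core Mixin2 object] + [Mixin1 Root]
  take Delta:  [Delta Mixin2 object] + [Delta Mixin3 Root Core Mixin2 object] + [Root Core Mixin2 object] + [Root]
  take Mixin3:  [Mixin2 object] + [Mixin3 Root Core Mixin2 object] + [Root Core Mixin2 object] + [Root]
  take Root:  [Mixin2 object] + [Root Core Mixin2 object] + [Root Core Mixin2 object] + [Root]
  take Core:  [Mixin2 object] + [Core Mixin2 object] + [Core Mixin2 object]
  take Mixin2:  [Mixin2 object] + [Mixin2 object] + [Mixin2 object]
  take object:  [object] + [object] + [object]
MRO: Leaf Outer Mixin1 Delta Mixin3 Root Core Mixin2 object
Root sits at index 5.

5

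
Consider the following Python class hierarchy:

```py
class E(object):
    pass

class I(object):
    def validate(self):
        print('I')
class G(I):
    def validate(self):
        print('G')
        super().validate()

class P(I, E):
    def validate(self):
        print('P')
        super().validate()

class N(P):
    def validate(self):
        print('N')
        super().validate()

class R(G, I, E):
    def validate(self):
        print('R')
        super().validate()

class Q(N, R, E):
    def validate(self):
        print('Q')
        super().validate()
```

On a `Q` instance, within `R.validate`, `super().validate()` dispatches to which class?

G

L[Q] = Q + merge(L[N], L[R], L[E], [N R E])
  take N:  [N P I E object] + [R G I E object] + [E object] + [N R E]
  take P:  [P I E object] + [R G I E object] + [E object] + [R E]
  take R:  [I E object] + [R G I E object] + [E object] + [R E]
  take G:  [I E object] + [G I E object] + [E object] + [E]
  take I:  [I E object] + [I E object] + [E object] + [E]
  take E:  [E object] + [E object] + [E object] + [E]
  take object:  [object] + [object] + [object]
MRO: Q N P R G I E object
super() in R.validate on a Q instance goes to the class after R in Q's MRO: G.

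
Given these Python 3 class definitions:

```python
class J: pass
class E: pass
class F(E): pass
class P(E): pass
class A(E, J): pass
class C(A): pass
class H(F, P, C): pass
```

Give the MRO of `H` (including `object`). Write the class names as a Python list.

L[H] = H + merge(L[F], L[P], L[C], [F P C])
  take F:  [F E object] + [P E object] + [C A E J object] + [F P C]
  take P:  [E object] + [P E object] + [C A E J object] + [P C]
  take C:  [E object] + [E object] + [C A E J object] + [C]
  take A:  [E object] + [E object] + [A E J object]
  take E:  [E object] + [E object] + [E J object]
  take J:  [object] + [object] + [J object]
  take object:  [object] + [object] + [object]

[H, F, P, C, A, E, J, object]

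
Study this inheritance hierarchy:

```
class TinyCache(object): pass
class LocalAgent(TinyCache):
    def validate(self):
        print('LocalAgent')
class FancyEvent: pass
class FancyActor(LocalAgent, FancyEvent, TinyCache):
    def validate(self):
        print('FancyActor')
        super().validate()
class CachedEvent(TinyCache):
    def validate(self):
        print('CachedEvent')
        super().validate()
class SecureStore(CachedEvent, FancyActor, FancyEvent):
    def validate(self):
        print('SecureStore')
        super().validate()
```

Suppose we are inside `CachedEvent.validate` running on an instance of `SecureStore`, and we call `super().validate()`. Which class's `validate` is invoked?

FancyActor

L[SecureStore] = SecureStore + merge(L[CachedEvent], L[FancyActor], L[FancyEvent], [CachedEvent FancyActor FancyEvent])
  take CachedEvent:  [CachedEvent TinyCache object] + [FancyActor LocalAgent FancyEvent TinyCache object] + [FancyEvent object] + [CachedEvent FancyActor FancyEvent]
  take FancyActor:  [TinyCache object] + [FancyActor LocalAgent FancyEvent TinyCache object] + [FancyEvent object] + [FancyActor FancyEvent]
  take LocalAgent:  [TinyCache object] + [LocalAgent FancyEvent TinyCache object] + [FancyEvent object] + [FancyEvent]
  take FancyEvent:  [TinyCache object] + [FancyEvent TinyCache object] + [FancyEvent object] + [FancyEvent]
  take TinyCache:  [TinyCache object] + [TinyCache object] + [object]
  take object:  [object] + [object] + [object]
MRO: SecureStore CachedEvent FancyActor LocalAgent FancyEvent TinyCache object
super() in CachedEvent.validate on a SecureStore instance goes to the class after CachedEvent in SecureStore's MRO: FancyActor.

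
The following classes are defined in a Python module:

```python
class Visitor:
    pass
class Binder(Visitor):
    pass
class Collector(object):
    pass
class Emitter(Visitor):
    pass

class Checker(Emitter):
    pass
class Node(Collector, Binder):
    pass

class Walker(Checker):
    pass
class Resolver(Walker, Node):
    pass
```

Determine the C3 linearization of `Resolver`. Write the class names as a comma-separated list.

L[Resolver] = Resolver + merge(L[Walker], L[Node], [Walker Node])
  take Walker:  [Walker Checker Emitter Visitor object] + [Node Collector Binder Visitor object] + [Walker Node]
  take Checker:  [Checker Emitter Visitor object] + [Node Collector Binder Visitor object] + [Node]
  take Emitter:  [Emitter Visitor object] + [Node Collector Binder Visitor object] + [Node]
  take Node:  [Visitor object] + [Node Collector Binder Visitor object] + [Node]
  take Collector:  [Visitor object] + [Collector Binder Visitor object]
  take Binder:  [Visitor object] + [Binder Visitor object]
  take Visitor:  [Visitor object] + [Visitor object]
  take object:  [object] + [object]

Resolver, Walker, Checker, Emitter, Node, Collector, Binder, Visitor, object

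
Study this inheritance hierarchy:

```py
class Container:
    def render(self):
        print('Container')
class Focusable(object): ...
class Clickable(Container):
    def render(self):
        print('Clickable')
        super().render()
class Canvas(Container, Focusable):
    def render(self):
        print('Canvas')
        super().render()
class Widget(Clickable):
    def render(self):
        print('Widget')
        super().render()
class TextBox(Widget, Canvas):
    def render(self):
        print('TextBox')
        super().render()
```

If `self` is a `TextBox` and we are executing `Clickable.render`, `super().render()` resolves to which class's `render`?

L[TextBox] = TextBox + merge(L[Widget], L[Canvas], [Widget Canvas])
  take Widget:  [Widget Clickable Container object] + [Canvas Container Focusable object] + [Widget Canvas]
  take Clickable:  [Clickable Container object] + [Canvas Container Focusable object] + [Canvas]
  take Canvas:  [Container object] + [Canvas Container Focusable object] + [Canvas]
  take Container:  [Container object] + [Container Focusable object]
  take Focusable:  [object] + [Focusable object]
  take object:  [object] + [object]
MRO: TextBox Widget Clickable Canvas Container Focusable object
super() in Clickable.render on a TextBox instance goes to the class after Clickable in TextBox's MRO: Canvas.

Canvas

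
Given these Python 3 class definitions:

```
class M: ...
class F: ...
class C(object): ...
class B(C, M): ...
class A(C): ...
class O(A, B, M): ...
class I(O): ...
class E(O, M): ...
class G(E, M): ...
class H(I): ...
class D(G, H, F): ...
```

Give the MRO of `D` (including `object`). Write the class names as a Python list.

[D, G, E, H, I, O, A, B, C, M, F, object]

L[D] = D + merge(L[G], L[H], L[F], [G H F])
  take G:  [G E O A B C M object] + [H I O A B C M object] + [F object] + [G H F]
  take E:  [E O A B C M object] + [H I O A B C M object] + [F object] + [H F]
  take H:  [O A B C M object] + [H I O A B C M object] + [F object] + [H F]
  take I:  [O A B C M object] + [I O A B C M object] + [F object] + [F]
  take O:  [O A B C M object] + [O A B C M object] + [F object] + [F]
  take A:  [A B C M object] + [A B C M object] + [F object] + [F]
  take B:  [B C M object] + [B C M object] + [F object] + [F]
  take C:  [C M object] + [C M object] + [F object] + [F]
  take M:  [M object] + [M object] + [F object] + [F]
  take F:  [object] + [object] + [F object] + [F]
  take object:  [object] + [object] + [object]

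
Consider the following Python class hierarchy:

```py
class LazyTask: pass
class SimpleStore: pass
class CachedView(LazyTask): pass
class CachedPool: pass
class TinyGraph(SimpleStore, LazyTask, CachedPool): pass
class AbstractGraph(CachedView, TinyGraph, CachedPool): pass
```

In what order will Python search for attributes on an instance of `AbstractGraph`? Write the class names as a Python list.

[AbstractGraph, CachedView, TinyGraph, SimpleStore, LazyTask, CachedPool, object]

L[AbstractGraph] = AbstractGraph + merge(L[CachedView], L[TinyGraph], L[CachedPool], [CachedView TinyGraph CachedPool])
  take CachedView:  [CachedView LazyTask object] + [TinyGraph SimpleStore LazyTask CachedPool object] + [CachedPool object] + [CachedView TinyGraph CachedPool]
  take TinyGraph:  [LazyTask object] + [TinyGraph SimpleStore LazyTask CachedPool object] + [CachedPool object] + [TinyGraph CachedPool]
  take SimpleStore:  [LazyTask object] + [SimpleStore LazyTask CachedPool object] + [CachedPool object] + [CachedPool]
  take LazyTask:  [LazyTask object] + [LazyTask CachedPool object] + [CachedPool object] + [CachedPool]
  take CachedPool:  [object] + [CachedPool object] + [CachedPool object] + [CachedPool]
  take object:  [object] + [object] + [object]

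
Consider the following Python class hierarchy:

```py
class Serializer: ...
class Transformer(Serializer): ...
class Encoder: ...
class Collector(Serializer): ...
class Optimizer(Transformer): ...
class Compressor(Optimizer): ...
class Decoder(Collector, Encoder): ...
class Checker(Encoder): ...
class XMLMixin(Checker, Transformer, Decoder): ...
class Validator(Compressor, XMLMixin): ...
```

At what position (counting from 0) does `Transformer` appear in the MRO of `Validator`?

5

L[Validator] = Validator + merge(L[Compressor], L[XMLMixin], [Compressor XMLMixin])
  take Compressor:  [Compressor Optimizer Transformer Serializer object] + [XMLMixin Checker Transformer Decoder Collector Serializer Encoder object] + [Compressor XMLMixin]
  take Optimizer:  [Optimizer Transformer Serializer object] + [XMLMixin Checker Transformer Decoder Collector Serializer Encoder object] + [XMLMixin]
  take XMLMixin:  [Transformer Serializer object] + [XMLMixin Checker Transformer Decoder Collector Serializer Encoder object] + [XMLMixin]
  take Checker:  [Transformer Serializer object] + [Checker Transformer Decoder Collector Serializer Encoder object]
  take Transformer:  [Transformer Serializer object] + [Transformer Decoder Collector Serializer Encoder object]
  take Decoder:  [Serializer object] + [Decoder Collector Serializer Encoder object]
  take Collector:  [Serializer object] + [Collector Serializer Encoder object]
  take Serializer:  [Serializer object] + [Serializer Encoder object]
  take Encoder:  [object] + [Encoder object]
  take object:  [object] + [object]
MRO: Validator Compressor Optimizer XMLMixin Checker Transformer Decoder Collector Serializer Encoder object
Transformer sits at index 5.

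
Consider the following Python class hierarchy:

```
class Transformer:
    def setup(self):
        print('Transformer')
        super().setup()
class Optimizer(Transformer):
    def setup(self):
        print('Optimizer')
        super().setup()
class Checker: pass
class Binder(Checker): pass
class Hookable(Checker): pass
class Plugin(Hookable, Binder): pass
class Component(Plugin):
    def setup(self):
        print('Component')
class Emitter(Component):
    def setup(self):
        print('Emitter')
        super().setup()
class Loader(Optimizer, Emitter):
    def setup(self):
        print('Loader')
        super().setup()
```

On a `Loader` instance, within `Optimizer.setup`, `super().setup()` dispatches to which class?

L[Loader] = Loader + merge(L[Optimizer], L[Emitter], [Optimizer Emitter])
  take Optimizer:  [Optimizer Transformer object] + [Emitter Component Plugin Hookable Binder Checker object] + [Optimizer Emitter]
  take Transformer:  [Transformer object] + [Emitter Component Plugin Hookable Binder Checker object] + [Emitter]
  take Emitter:  [object] + [Emitter Component Plugin Hookable Binder Checker object] + [Emitter]
  take Component:  [object] + [Component Plugin Hookable Binder Checker object]
  take Plugin:  [object] + [Plugin Hookable Binder Checker object]
  take Hookable:  [object] + [Hookable Binder Checker object]
  take Binder:  [object] + [Binder Checker object]
  take Checker:  [object] + [Checker object]
  take object:  [object] + [object]
MRO: Loader Optimizer Transformer Emitter Component Plugin Hookable Binder Checker object
super() in Optimizer.setup on a Loader instance goes to the class after Optimizer in Loader's MRO: Transformer.

Transformer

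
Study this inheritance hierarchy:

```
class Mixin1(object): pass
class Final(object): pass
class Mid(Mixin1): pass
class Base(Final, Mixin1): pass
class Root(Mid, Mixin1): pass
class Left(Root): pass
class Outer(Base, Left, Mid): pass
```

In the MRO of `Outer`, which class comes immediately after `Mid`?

L[Outer] = Outer + merge(L[Base], L[Left], L[Mid], [Base Left Mid])
  take Base:  [Base Final Mixin1 object] + [Left Root Mid Mixin1 object] + [Mid Mixin1 object] + [Base Left Mid]
  take Final:  [Final Mixin1 object] + [Left Root Mid Mixin1 object] + [Mid Mixin1 object] + [Left Mid]
  take Left:  [Mixin1 object] + [Left Root Mid Mixin1 object] + [Mid Mixin1 object] + [Left Mid]
  take Root:  [Mixin1 object] + [Root Mid Mixin1 object] + [Mid Mixin1 object] + [Mid]
  take Mid:  [Mixin1 object] + [Mid Mixin1 object] + [Mid Mixin1 object] + [Mid]
  take Mixin1:  [Mixin1 object] + [Mixin1 object] + [Mixin1 object]
  take object:  [object] + [object] + [object]
MRO: Outer Base Final Left Root Mid Mixin1 object
Mid is at position 5; next is Mixin1.

Mixin1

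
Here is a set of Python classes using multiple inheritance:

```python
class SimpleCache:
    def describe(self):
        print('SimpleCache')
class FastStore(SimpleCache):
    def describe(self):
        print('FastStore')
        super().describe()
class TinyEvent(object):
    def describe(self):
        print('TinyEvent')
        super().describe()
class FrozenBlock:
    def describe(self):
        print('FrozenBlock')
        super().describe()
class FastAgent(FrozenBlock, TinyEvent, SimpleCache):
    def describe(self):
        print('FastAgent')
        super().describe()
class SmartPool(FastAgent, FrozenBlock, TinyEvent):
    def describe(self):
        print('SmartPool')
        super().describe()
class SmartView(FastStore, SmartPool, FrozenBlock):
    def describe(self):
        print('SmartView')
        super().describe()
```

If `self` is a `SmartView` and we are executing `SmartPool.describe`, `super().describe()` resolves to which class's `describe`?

L[SmartView] = SmartView + merge(L[FastStore], L[SmartPool], L[FrozenBlock], [FastStore SmartPool FrozenBlock])
  take FastStore:  [FastStore SimpleCache object] + [SmartPool FastAgent FrozenBlock TinyEvent SimpleCache object] + [FrozenBlock object] + [FastStore SmartPool FrozenBlock]
  take SmartPool:  [SimpleCache object] + [SmartPool FastAgent FrozenBlock TinyEvent SimpleCache object] + [FrozenBlock object] + [SmartPool FrozenBlock]
  take FastAgent:  [SimpleCache object] + [FastAgent FrozenBlock TinyEvent SimpleCache object] + [FrozenBlock object] + [FrozenBlock]
  take FrozenBlock:  [SimpleCache object] + [FrozenBlock TinyEvent SimpleCache object] + [FrozenBlock object] + [FrozenBlock]
  take TinyEvent:  [SimpleCache object] + [TinyEvent SimpleCache object] + [object]
  take SimpleCache:  [SimpleCache object] + [SimpleCache object] + [object]
  take object:  [object] + [object] + [object]
MRO: SmartView FastStore SmartPool FastAgent FrozenBlock TinyEvent SimpleCache object
super() in SmartPool.describe on a SmartView instance goes to the class after SmartPool in SmartView's MRO: FastAgent.

FastAgent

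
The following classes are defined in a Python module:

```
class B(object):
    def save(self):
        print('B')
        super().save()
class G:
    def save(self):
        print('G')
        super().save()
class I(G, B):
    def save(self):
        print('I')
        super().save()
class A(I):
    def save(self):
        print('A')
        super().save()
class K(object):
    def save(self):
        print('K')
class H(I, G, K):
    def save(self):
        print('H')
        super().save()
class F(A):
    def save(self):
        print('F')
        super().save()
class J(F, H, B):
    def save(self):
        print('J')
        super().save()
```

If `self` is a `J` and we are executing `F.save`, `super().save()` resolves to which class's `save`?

A

L[J] = J + merge(L[F], L[H], L[B], [F H B])
  take F:  [F A I G B object] + [H I G B K object] + [B object] + [F H B]
  take A:  [A I G B object] + [H I G B K object] + [B object] + [H B]
  take H:  [I G B object] + [H I G B K object] + [B object] + [H B]
  take I:  [I G B object] + [I G B K object] + [B object] + [B]
  take G:  [G B object] + [G B K object] + [B object] + [B]
  take B:  [B object] + [B K object] + [B object] + [B]
  take K:  [object] + [K object] + [object]
  take object:  [object] + [object] + [object]
MRO: J F A H I G B K object
super() in F.save on a J instance goes to the class after F in J's MRO: A.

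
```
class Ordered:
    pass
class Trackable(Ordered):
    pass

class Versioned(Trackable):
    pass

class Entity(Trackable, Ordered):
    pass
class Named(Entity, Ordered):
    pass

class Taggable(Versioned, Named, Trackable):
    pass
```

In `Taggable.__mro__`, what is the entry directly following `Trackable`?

Ordered

L[Taggable] = Taggable + merge(L[Versioned], L[Named], L[Trackable], [Versioned Named Trackable])
  take Versioned:  [Versioned Trackable Ordered object] + [Named Entity Trackable Ordered object] + [Trackable Ordered object] + [Versioned Named Trackable]
  take Named:  [Trackable Ordered object] + [Named Entity Trackable Ordered object] + [Trackable Ordered object] + [Named Trackable]
  take Entity:  [Trackable Ordered object] + [Entity Trackable Ordered object] + [Trackable Ordered object] + [Trackable]
  take Trackable:  [Trackable Ordered object] + [Trackable Ordered object] + [Trackable Ordered object] + [Trackable]
  take Ordered:  [Ordered object] + [Ordered object] + [Ordered object]
  take object:  [object] + [object] + [object]
MRO: Taggable Versioned Named Entity Trackable Ordered object
Trackable is at position 4; next is Ordered.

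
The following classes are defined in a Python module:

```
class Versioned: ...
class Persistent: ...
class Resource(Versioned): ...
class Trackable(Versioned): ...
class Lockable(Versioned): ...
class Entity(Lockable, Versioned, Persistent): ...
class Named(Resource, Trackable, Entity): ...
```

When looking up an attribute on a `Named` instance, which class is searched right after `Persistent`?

L[Named] = Named + merge(L[Resource], L[Trackable], L[Entity], [Resource Trackable Entity])
  take Resource:  [Resource Versioned object] + [Trackable Versioned object] + [Entity Lockable Versioned Persistent object] + [Resource Trackable Entity]
  take Trackable:  [Versioned object] + [Trackable Versioned object] + [Entity Lockable Versioned Persistent object] + [Trackable Entity]
  take Entity:  [Versioned object] + [Versioned object] + [Entity Lockable Versioned Persistent object] + [Entity]
  take Lockable:  [Versioned object] + [Versioned object] + [Lockable Versioned Persistent object]
  take Versioned:  [Versioned object] + [Versioned object] + [Versioned Persistent object]
  take Persistent:  [object] + [object] + [Persistent object]
  take object:  [object] + [object] + [object]
MRO: Named Resource Trackable Entity Lockable Versioned Persistent object
Persistent is at position 6; next is object.

object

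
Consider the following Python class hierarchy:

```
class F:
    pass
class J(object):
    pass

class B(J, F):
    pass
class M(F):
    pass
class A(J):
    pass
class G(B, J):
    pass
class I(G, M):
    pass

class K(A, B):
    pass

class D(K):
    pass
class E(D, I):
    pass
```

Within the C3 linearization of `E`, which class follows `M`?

F

L[E] = E + merge(L[D], L[I], [D I])
  take D:  [D K A B J F object] + [I G B J M F object] + [D I]
  take K:  [K A B J F object] + [I G B J M F object] + [I]
  take A:  [A B J F object] + [I G B J M F object] + [I]
  take I:  [B J F object] + [I G B J M F object] + [I]
  take G:  [B J F object] + [G B J M F object]
  take B:  [B J F object] + [B J M F object]
  take J:  [J F object] + [J M F object]
  take M:  [F object] + [M F object]
  take F:  [F object] + [F object]
  take object:  [object] + [object]
MRO: E D K A I G B J M F object
M is at position 8; next is F.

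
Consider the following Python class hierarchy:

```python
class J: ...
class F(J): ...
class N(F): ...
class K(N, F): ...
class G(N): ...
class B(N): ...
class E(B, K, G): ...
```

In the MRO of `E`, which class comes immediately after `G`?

N

L[E] = E + merge(L[B], L[K], L[G], [B K G])
  take B:  [B N F J object] + [K N F J object] + [G N F J object] + [B K G]
  take K:  [N F J object] + [K N F J object] + [G N F J object] + [K G]
  take G:  [N F J object] + [N F J object] + [G N F J object] + [G]
  take N:  [N F J object] + [N F J object] + [N F J object]
  take F:  [F J object] + [F J object] + [F J object]
  take J:  [J object] + [J object] + [J object]
  take object:  [object] + [object] + [object]
MRO: E B K G N F J object
G is at position 3; next is N.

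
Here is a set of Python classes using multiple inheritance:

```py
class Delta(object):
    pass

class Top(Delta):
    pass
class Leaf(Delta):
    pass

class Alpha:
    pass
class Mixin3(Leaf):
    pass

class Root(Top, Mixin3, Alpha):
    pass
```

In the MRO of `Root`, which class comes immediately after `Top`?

Mixin3

L[Root] = Root + merge(L[Top], L[Mixin3], L[Alpha], [Top Mixin3 Alpha])
  take Top:  [Top Delta object] + [Mixin3 Leaf Delta object] + [Alpha object] + [Top Mixin3 Alpha]
  take Mixin3:  [Delta object] + [Mixin3 Leaf Delta object] + [Alpha object] + [Mixin3 Alpha]
  take Leaf:  [Delta object] + [Leaf Delta object] + [Alpha object] + [Alpha]
  take Delta:  [Delta object] + [Delta object] + [Alpha object] + [Alpha]
  take Alpha:  [object] + [object] + [Alpha object] + [Alpha]
  take object:  [object] + [object] + [object]
MRO: Root Top Mixin3 Leaf Delta Alpha object
Top is at position 1; next is Mixin3.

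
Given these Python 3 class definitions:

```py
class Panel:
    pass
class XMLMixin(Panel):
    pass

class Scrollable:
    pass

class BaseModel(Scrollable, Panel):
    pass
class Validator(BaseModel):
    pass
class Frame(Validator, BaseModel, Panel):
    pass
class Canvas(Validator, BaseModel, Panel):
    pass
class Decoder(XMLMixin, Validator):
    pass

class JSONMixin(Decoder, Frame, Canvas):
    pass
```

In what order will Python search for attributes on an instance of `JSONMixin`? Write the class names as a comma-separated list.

JSONMixin, Decoder, XMLMixin, Frame, Canvas, Validator, BaseModel, Scrollable, Panel, object

L[JSONMixin] = JSONMixin + merge(L[Decoder], L[Frame], L[Canvas], [Decoder Frame Canvas])
  take Decoder:  [Decoder XMLMixin Validator BaseModel Scrollable Panel object] + [Frame Validator BaseModel Scrollable Panel object] + [Canvas Validator BaseModel Scrollable Panel object] + [Decoder Frame Canvas]
  take XMLMixin:  [XMLMixin Validator BaseModel Scrollable Panel object] + [Frame Validator BaseModel Scrollable Panel object] + [Canvas Validator BaseModel Scrollable Panel object] + [Frame Canvas]
  take Frame:  [Validator BaseModel Scrollable Panel object] + [Frame Validator BaseModel Scrollable Panel object] + [Canvas Validator BaseModel Scrollable Panel object] + [Frame Canvas]
  take Canvas:  [Validator BaseModel Scrollable Panel object] + [Validator BaseModel Scrollable Panel object] + [Canvas Validator BaseModel Scrollable Panel object] + [Canvas]
  take Validator:  [Validator BaseModel Scrollable Panel object] + [Validator BaseModel Scrollable Panel object] + [Validator BaseModel Scrollable Panel object]
  take BaseModel:  [BaseModel Scrollable Panel object] + [BaseModel Scrollable Panel object] + [BaseModel Scrollable Panel object]
  take Scrollable:  [Scrollable Panel object] + [Scrollable Panel object] + [Scrollable Panel object]
  take Panel:  [Panel object] + [Panel object] + [Panel object]
  take object:  [object] + [object] + [object]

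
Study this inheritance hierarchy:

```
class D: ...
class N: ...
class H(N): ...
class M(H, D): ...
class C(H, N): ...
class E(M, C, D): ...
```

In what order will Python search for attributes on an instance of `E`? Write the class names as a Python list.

[E, M, C, H, N, D, object]

L[E] = E + merge(L[M], L[C], L[D], [M C D])
  take M:  [M H N D object] + [C H N object] + [D object] + [M C D]
  take C:  [H N D object] + [C H N object] + [D object] + [C D]
  take H:  [H N D object] + [H N object] + [D object] + [D]
  take N:  [N D object] + [N object] + [D object] + [D]
  take D:  [D object] + [object] + [D object] + [D]
  take object:  [object] + [object] + [object]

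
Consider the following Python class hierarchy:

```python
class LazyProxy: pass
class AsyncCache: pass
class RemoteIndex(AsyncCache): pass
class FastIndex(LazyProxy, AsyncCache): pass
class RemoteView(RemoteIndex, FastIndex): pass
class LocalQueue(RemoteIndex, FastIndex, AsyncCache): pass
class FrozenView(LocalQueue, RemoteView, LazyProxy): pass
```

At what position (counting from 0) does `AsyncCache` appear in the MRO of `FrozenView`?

6

L[FrozenView] = FrozenView + merge(L[LocalQueue], L[RemoteView], L[LazyProxy], [LocalQueue RemoteView LazyProxy])
  take LocalQueue:  [LocalQueue RemoteIndex FastIndex LazyProxy AsyncCache object] + [RemoteView RemoteIndex FastIndex LazyProxy AsyncCache object] + [LazyProxy object] + [LocalQueue RemoteView LazyProxy]
  take RemoteView:  [RemoteIndex FastIndex LazyProxy AsyncCache object] + [RemoteView RemoteIndex FastIndex LazyProxy AsyncCache object] + [LazyProxy object] + [RemoteView LazyProxy]
  take RemoteIndex:  [RemoteIndex FastIndex LazyProxy AsyncCache object] + [RemoteIndex FastIndex LazyProxy AsyncCache object] + [LazyProxy object] + [LazyProxy]
  take FastIndex:  [FastIndex LazyProxy AsyncCache object] + [FastIndex LazyProxy AsyncCache object] + [LazyProxy object] + [LazyProxy]
  take LazyProxy:  [LazyProxy AsyncCache object] + [LazyProxy AsyncCache object] + [LazyProxy object] + [LazyProxy]
  take AsyncCache:  [AsyncCache object] + [AsyncCache object] + [object]
  take object:  [object] + [object] + [object]
MRO: FrozenView LocalQueue RemoteView RemoteIndex FastIndex LazyProxy AsyncCache object
AsyncCache sits at index 6.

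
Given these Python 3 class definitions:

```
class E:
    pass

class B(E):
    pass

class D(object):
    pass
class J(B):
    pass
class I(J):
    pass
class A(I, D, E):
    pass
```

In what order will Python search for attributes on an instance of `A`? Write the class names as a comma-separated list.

A, I, J, B, D, E, object

L[A] = A + merge(L[I], L[D], L[E], [I D E])
  take I:  [I J B E object] + [D object] + [E object] + [I D E]
  take J:  [J B E object] + [D object] + [E object] + [D E]
  take B:  [B E object] + [D object] + [E object] + [D E]
  take D:  [E object] + [D object] + [E object] + [D E]
  take E:  [E object] + [object] + [E object] + [E]
  take object:  [object] + [object] + [object]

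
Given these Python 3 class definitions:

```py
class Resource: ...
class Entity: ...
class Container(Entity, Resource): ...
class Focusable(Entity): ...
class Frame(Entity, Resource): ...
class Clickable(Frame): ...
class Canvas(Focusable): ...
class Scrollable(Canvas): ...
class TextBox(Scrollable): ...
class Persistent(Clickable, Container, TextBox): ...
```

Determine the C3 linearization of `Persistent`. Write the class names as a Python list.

L[Persistent] = Persistent + merge(L[Clickable], L[Container], L[TextBox], [Clickable Container TextBox])
  take Clickable:  [Clickable Frame Entity Resource object] + [Container Entity Resource object] + [TextBox Scrollable Canvas Focusable Entity object] + [Clickable Container TextBox]
  take Frame:  [Frame Entity Resource object] + [Container Entity Resource object] + [TextBox Scrollable Canvas Focusable Entity object] + [Container TextBox]
  take Container:  [Entity Resource object] + [Container Entity Resource object] + [TextBox Scrollable Canvas Focusable Entity object] + [Container TextBox]
  take TextBox:  [Entity Resource object] + [Entity Resource object] + [TextBox Scrollable Canvas Focusable Entity object] + [TextBox]
  take Scrollable:  [Entity Resource object] + [Entity Resource object] + [Scrollable Canvas Focusable Entity object]
  take Canvas:  [Entity Resource object] + [Entity Resource object] + [Canvas Focusable Entity object]
  take Focusable:  [Entity Resource object] + [Entity Resource object] + [Focusable Entity object]
  take Entity:  [Entity Resource object] + [Entity Resource object] + [Entity object]
  take Resource:  [Resource object] + [Resource object] + [object]
  take object:  [object] + [object] + [object]

[Persistent, Clickable, Frame, Container, TextBox, Scrollable, Canvas, Focusable, Entity, Resource, object]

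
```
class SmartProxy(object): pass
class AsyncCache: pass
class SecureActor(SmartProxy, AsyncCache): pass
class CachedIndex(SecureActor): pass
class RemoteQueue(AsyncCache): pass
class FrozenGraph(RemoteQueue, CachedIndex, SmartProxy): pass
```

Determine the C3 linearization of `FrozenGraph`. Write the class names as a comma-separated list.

L[FrozenGraph] = FrozenGraph + merge(L[RemoteQueue], L[CachedIndex], L[SmartProxy], [RemoteQueue CachedIndex SmartProxy])
  take RemoteQueue:  [RemoteQueue AsyncCache object] + [CachedIndex SecureActor SmartProxy AsyncCache object] + [SmartProxy object] + [RemoteQueue CachedIndex SmartProxy]
  take CachedIndex:  [AsyncCache object] + [CachedIndex SecureActor SmartProxy AsyncCache object] + [SmartProxy object] + [CachedIndex SmartProxy]
  take SecureActor:  [AsyncCache object] + [SecureActor SmartProxy AsyncCache object] + [SmartProxy object] + [SmartProxy]
  take SmartProxy:  [AsyncCache object] + [SmartProxy AsyncCache object] + [SmartProxy object] + [SmartProxy]
  take AsyncCache:  [AsyncCache object] + [AsyncCache object] + [object]
  take object:  [object] + [object] + [object]

FrozenGraph, RemoteQueue, CachedIndex, SecureActor, SmartProxy, AsyncCache, object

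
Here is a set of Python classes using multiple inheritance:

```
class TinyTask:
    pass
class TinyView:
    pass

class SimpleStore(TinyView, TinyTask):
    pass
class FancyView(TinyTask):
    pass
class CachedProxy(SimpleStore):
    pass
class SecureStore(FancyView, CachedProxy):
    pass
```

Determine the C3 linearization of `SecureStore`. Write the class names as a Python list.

[SecureStore, FancyView, CachedProxy, SimpleStore, TinyView, TinyTask, object]

L[SecureStore] = SecureStore + merge(L[FancyView], L[CachedProxy], [FancyView CachedProxy])
  take FancyView:  [FancyView TinyTask object] + [CachedProxy SimpleStore TinyView TinyTask object] + [FancyView CachedProxy]
  take CachedProxy:  [TinyTask object] + [CachedProxy SimpleStore TinyView TinyTask object] + [CachedProxy]
  take SimpleStore:  [TinyTask object] + [SimpleStore TinyView TinyTask object]
  take TinyView:  [TinyTask object] + [TinyView TinyTask object]
  take TinyTask:  [TinyTask object] + [TinyTask object]
  take object:  [object] + [object]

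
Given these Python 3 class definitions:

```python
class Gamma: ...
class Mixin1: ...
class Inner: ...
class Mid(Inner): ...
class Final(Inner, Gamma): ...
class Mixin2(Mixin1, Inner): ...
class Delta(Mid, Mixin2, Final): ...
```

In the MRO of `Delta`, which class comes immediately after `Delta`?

L[Delta] = Delta + merge(L[Mid], L[Mixin2], L[Final], [Mid Mixin2 Final])
  take Mid:  [Mid Inner object] + [Mixin2 Mixin1 Inner object] + [Final Inner Gamma object] + [Mid Mixin2 Final]
  take Mixin2:  [Inner object] + [Mixin2 Mixin1 Inner object] + [Final Inner Gamma object] + [Mixin2 Final]
  take Mixin1:  [Inner object] + [Mixin1 Inner object] + [Final Inner Gamma object] + [Final]
  take Final:  [Inner object] + [Inner object] + [Final Inner Gamma object] + [Final]
  take Inner:  [Inner object] + [Inner object] + [Inner Gamma object]
  take Gamma:  [object] + [object] + [Gamma object]
  take object:  [object] + [object] + [object]
MRO: Delta Mid Mixin2 Mixin1 Final Inner Gamma object
Delta is at position 0; next is Mid.

Mid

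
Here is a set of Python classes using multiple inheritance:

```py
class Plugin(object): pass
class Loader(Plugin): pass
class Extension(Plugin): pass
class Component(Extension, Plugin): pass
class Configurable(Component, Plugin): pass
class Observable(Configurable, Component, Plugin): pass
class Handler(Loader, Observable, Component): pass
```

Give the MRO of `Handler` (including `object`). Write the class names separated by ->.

L[Handler] = Handler + merge(L[Loader], L[Observable], L[Component], [Loader Observable Component])
  take Loader:  [Loader Plugin object] + [Observable Configurable Component Extension Plugin object] + [Component Extension Plugin object] + [Loader Observable Component]
  take Observable:  [Plugin object] + [Observable Configurable Component Extension Plugin object] + [Component Extension Plugin object] + [Observable Component]
  take Configurable:  [Plugin object] + [Configurable Component Extension Plugin object] + [Component Extension Plugin object] + [Component]
  take Component:  [Plugin object] + [Component Extension Plugin object] + [Component Extension Plugin object] + [Component]
  take Extension:  [Plugin object] + [Extension Plugin object] + [Extension Plugin object]
  take Plugin:  [Plugin object] + [Plugin object] + [Plugin object]
  take object:  [object] + [object] + [object]

Handler -> Loader -> Observable -> Configurable -> Component -> Extension -> Plugin -> object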